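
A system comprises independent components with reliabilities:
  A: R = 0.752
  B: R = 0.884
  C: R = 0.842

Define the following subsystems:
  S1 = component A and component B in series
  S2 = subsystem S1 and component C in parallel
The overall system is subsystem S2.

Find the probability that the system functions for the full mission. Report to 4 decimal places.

Series (A and B): 0.752000 × 0.884000 = 0.664768
Parallel ([0.664768] and C): 1 − (1 − 0.664768)(1 − 0.842000) = 0.9470

0.9470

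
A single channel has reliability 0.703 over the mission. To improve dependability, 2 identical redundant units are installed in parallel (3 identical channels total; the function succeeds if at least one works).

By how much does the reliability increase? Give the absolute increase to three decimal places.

0.271

R_before = 0.703
R_after = 1 − (1 − 0.703)^3 = 0.974
ΔR = 0.974 − 0.703 = 0.271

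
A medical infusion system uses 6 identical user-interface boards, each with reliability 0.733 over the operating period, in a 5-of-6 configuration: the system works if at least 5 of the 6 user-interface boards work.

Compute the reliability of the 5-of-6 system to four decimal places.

R = Σ_{i=5}^{6} C(6,i) p^i (1−p)^{6−i} with p = 0.733
C(6,5)·0.733^5·0.267^1 = 0.338986
C(6,6)·0.733^6·0.267^0 = 0.155104
Sum = 0.4941

0.4941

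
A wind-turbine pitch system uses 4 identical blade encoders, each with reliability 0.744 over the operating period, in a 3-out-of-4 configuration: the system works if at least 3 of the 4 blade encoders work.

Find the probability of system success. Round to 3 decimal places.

R = Σ_{i=3}^{4} C(4,i) p^i (1−p)^{4−i} with p = 0.744
C(4,3)·0.744^3·0.256^1 = 0.42171
C(4,4)·0.744^4·0.256^0 = 0.30640
Sum = 0.728

0.728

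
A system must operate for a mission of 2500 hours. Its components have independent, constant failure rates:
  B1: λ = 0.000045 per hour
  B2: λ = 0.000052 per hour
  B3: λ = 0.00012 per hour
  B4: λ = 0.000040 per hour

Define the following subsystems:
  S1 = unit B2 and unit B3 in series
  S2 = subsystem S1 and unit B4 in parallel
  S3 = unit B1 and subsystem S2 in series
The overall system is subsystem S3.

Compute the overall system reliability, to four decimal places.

0.8639

R(B1) = exp(−0.000045 × 2500) = 0.893597
R(B2) = exp(−0.000052 × 2500) = 0.878095
R(B3) = exp(−0.00012 × 2500) = 0.740818
R(B4) = exp(−0.000040 × 2500) = 0.904837
Series (B2 and B3): 0.878095 × 0.740818 = 0.650509
Parallel ([0.650509] and B4): 1 − (1 − 0.650509)(1 − 0.904837) = 0.966741
Series (B1 and [0.966741]): 0.893597 × 0.966741 = 0.8639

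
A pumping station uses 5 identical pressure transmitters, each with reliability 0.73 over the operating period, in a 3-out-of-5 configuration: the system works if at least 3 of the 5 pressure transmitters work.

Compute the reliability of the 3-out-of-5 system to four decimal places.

R = Σ_{i=3}^{5} C(5,i) p^i (1−p)^{5−i} with p = 0.73
C(5,3)·0.73^3·0.27^2 = 0.283593
C(5,4)·0.73^4·0.27^1 = 0.383376
C(5,5)·0.73^5·0.27^0 = 0.207307
Sum = 0.8743

0.8743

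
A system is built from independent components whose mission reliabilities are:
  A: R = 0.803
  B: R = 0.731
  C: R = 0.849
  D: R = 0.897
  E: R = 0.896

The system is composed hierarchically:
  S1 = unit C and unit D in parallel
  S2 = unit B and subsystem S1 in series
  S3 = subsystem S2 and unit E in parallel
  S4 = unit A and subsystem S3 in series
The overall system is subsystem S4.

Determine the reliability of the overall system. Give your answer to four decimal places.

Parallel (C and D): 1 − (1 − 0.849000)(1 − 0.897000) = 0.984447
Series (B and [0.984447]): 0.731000 × 0.984447 = 0.719631
Parallel ([0.719631] and E): 1 − (1 − 0.719631)(1 − 0.896000) = 0.970842
Series (A and [0.970842]): 0.803000 × 0.970842 = 0.7796

0.7796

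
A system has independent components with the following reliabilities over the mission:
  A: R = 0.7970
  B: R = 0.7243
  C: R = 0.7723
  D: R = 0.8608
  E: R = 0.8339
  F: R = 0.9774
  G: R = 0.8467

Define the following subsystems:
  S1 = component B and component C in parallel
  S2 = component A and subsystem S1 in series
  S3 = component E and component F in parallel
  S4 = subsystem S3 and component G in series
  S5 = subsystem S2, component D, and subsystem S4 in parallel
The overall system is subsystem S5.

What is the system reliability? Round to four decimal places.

Parallel (B and C): 1 − (1 − 0.724300)(1 − 0.772300) = 0.937223
Series (A and [0.937223]): 0.797000 × 0.937223 = 0.746967
Parallel (E and F): 1 − (1 − 0.833900)(1 − 0.977400) = 0.996246
Series ([0.996246] and G): 0.996246 × 0.846700 = 0.843521
Parallel ([0.746967], D, and [0.843521]): 1 − (1 − 0.746967)(1 − 0.860800)(1 − 0.843521) = 0.9945

0.9945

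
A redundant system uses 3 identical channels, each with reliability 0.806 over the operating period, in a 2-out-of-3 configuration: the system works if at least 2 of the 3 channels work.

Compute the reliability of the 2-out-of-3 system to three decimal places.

0.902

R = Σ_{i=2}^{3} C(3,i) p^i (1−p)^{3−i} with p = 0.806
C(3,2)·0.806^2·0.194^1 = 0.37809
C(3,3)·0.806^3·0.194^0 = 0.52361
Sum = 0.902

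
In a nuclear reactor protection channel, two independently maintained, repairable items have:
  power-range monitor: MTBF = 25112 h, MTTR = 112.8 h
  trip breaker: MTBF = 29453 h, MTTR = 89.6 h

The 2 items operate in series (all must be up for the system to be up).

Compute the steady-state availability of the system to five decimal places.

0.99251

A(power-range monitor) = MTBF/(MTBF+MTTR) = 25112/(25112+112.8) = 0.995528
A(trip breaker) = MTBF/(MTBF+MTTR) = 29453/(29453+89.6) = 0.996967
Series availability: 0.995528 × 0.996967 = 0.99251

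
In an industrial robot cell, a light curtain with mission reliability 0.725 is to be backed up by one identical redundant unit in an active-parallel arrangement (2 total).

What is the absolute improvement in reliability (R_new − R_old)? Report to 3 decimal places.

0.199

R_before = 0.725
R_after = 1 − (1 − 0.725)^2 = 0.924
ΔR = 0.924 − 0.725 = 0.199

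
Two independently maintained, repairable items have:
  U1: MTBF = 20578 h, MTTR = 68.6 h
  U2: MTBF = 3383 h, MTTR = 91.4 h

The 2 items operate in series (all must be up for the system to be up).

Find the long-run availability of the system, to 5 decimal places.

0.97046

A(U1) = MTBF/(MTBF+MTTR) = 20578/(20578+68.6) = 0.996677
A(U2) = MTBF/(MTBF+MTTR) = 3383/(3383+91.4) = 0.973693
Series availability: 0.996677 × 0.973693 = 0.97046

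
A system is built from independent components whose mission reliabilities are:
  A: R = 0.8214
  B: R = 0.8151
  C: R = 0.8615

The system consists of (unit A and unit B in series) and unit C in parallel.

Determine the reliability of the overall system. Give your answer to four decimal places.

0.9542

Series (A and B): 0.821400 × 0.815100 = 0.669523
Parallel ([0.669523] and C): 1 − (1 − 0.669523)(1 − 0.861500) = 0.9542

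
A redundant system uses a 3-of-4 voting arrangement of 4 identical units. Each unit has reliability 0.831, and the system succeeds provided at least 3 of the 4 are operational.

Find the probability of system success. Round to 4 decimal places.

0.8648

R = Σ_{i=3}^{4} C(4,i) p^i (1−p)^{4−i} with p = 0.831
C(4,3)·0.831^3·0.169^1 = 0.387927
C(4,4)·0.831^4·0.169^0 = 0.476874
Sum = 0.8648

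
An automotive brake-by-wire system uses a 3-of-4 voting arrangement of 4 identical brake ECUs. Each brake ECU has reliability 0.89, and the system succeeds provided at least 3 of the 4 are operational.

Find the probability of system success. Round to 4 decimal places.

0.9376

R = Σ_{i=3}^{4} C(4,i) p^i (1−p)^{4−i} with p = 0.89
C(4,3)·0.89^3·0.11^1 = 0.310186
C(4,4)·0.89^4·0.11^0 = 0.627422
Sum = 0.9376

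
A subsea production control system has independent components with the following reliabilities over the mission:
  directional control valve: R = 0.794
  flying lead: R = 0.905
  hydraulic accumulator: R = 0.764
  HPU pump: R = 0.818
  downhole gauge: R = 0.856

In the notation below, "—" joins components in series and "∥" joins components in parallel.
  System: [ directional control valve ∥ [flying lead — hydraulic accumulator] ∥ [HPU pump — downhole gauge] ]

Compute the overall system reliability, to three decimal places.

0.981

Series (flying lead and hydraulic accumulator): 0.90500 × 0.76400 = 0.69142
Series (HPU pump and downhole gauge): 0.81800 × 0.85600 = 0.70021
Parallel (directional control valve, [0.69142], and [0.70021]): 1 − (1 − 0.79400)(1 − 0.69142)(1 − 0.70021) = 0.981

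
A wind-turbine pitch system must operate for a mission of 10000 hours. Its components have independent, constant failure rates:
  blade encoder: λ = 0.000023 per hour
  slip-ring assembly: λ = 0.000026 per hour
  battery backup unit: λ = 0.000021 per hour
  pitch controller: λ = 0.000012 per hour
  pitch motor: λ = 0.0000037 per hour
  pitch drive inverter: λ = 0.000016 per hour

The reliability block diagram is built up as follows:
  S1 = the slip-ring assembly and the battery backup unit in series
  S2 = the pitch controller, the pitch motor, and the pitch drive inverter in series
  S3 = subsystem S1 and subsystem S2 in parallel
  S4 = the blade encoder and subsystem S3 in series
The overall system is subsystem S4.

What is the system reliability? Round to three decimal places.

0.714

R(blade encoder) = exp(−0.000023 × 10000) = 0.79453
R(slip-ring assembly) = exp(−0.000026 × 10000) = 0.77105
R(battery backup unit) = exp(−0.000021 × 10000) = 0.81058
R(pitch controller) = exp(−0.000012 × 10000) = 0.88692
R(pitch motor) = exp(−0.0000037 × 10000) = 0.96368
R(pitch drive inverter) = exp(−0.000016 × 10000) = 0.85214
Series (slip-ring assembly and battery backup unit): 0.77105 × 0.81058 = 0.62500
Series (pitch controller, pitch motor, and pitch drive inverter): 0.88692 × 0.96368 × 0.85214 = 0.72833
Parallel ([0.62500] and [0.72833]): 1 − (1 − 0.62500)(1 − 0.72833) = 0.89812
Series (blade encoder and [0.89812]): 0.79453 × 0.89812 = 0.714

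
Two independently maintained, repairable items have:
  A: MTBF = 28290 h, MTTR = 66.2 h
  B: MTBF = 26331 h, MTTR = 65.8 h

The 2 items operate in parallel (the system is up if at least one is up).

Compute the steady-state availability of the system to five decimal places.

A(A) = MTBF/(MTBF+MTTR) = 28290/(28290+66.2) = 0.997665
A(B) = MTBF/(MTBF+MTTR) = 26331/(26331+65.8) = 0.997507
Parallel availability: 1 − (1 − 0.997665)(1 − 0.997507) = 0.99999

0.99999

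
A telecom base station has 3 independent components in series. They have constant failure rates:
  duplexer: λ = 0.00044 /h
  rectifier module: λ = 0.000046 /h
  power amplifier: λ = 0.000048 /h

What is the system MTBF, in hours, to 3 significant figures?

Series of exponential components: λ_sys = Σ λ_i
λ_sys = 0.00044 + 0.000046 + 0.000048 = 5.3400e-04 /h
MTBF = 1 / λ_sys = 1870 h

1870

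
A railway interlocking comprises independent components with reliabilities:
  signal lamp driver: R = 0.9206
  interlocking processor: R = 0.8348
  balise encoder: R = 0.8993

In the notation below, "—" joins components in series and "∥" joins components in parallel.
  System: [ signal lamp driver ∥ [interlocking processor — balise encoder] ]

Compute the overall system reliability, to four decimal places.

0.9802

Series (interlocking processor and balise encoder): 0.834800 × 0.899300 = 0.750736
Parallel (signal lamp driver and [0.750736]): 1 − (1 − 0.920600)(1 − 0.750736) = 0.9802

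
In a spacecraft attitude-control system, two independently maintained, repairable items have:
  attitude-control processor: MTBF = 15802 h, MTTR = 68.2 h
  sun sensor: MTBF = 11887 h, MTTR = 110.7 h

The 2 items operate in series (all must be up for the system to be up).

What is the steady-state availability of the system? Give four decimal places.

A(attitude-control processor) = MTBF/(MTBF+MTTR) = 15802/(15802+68.2) = 0.995703
A(sun sensor) = MTBF/(MTBF+MTTR) = 11887/(11887+110.7) = 0.990773
Series availability: 0.995703 × 0.990773 = 0.9865

0.9865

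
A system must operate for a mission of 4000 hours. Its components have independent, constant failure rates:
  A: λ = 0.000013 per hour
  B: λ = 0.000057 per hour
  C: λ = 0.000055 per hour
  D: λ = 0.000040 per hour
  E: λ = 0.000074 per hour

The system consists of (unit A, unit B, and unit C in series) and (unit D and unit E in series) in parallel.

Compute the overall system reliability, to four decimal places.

R(A) = exp(−0.000013 × 4000) = 0.949329
R(B) = exp(−0.000057 × 4000) = 0.796124
R(C) = exp(−0.000055 × 4000) = 0.802519
R(D) = exp(−0.000040 × 4000) = 0.852144
R(E) = exp(−0.000074 × 4000) = 0.743787
Series (A, B, and C): 0.949329 × 0.796124 × 0.802519 = 0.606531
Series (D and E): 0.852144 × 0.743787 = 0.633814
Parallel ([0.606531] and [0.633814]): 1 − (1 − 0.606531)(1 − 0.633814) = 0.8559

0.8559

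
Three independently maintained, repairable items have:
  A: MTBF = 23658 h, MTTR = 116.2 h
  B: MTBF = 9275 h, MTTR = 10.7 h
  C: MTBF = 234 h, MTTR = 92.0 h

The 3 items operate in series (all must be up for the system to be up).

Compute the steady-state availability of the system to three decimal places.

A(A) = MTBF/(MTBF+MTTR) = 23658/(23658+116.2) = 0.995112
A(B) = MTBF/(MTBF+MTTR) = 9275/(9275+10.7) = 0.998848
A(C) = MTBF/(MTBF+MTTR) = 234/(234+92.0) = 0.717791
Series availability: 0.995112 × 0.998848 × 0.717791 = 0.713

0.713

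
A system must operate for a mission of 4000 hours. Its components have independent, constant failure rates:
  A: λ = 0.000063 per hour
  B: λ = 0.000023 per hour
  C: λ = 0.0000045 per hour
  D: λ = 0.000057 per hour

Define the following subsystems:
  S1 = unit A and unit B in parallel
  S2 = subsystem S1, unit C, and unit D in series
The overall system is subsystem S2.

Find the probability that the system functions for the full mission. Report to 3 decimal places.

0.767

R(A) = exp(−0.000063 × 4000) = 0.77724
R(B) = exp(−0.000023 × 4000) = 0.91211
R(C) = exp(−0.0000045 × 4000) = 0.98216
R(D) = exp(−0.000057 × 4000) = 0.79612
Parallel (A and B): 1 − (1 − 0.77724)(1 − 0.91211) = 0.98042
Series ([0.98042], C, and D): 0.98042 × 0.98216 × 0.79612 = 0.767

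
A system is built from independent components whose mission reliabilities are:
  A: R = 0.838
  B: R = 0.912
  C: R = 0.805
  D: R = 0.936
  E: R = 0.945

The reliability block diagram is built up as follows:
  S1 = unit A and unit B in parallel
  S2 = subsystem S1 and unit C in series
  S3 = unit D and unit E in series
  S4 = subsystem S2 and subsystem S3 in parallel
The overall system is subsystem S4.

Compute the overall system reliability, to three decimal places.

0.976

Parallel (A and B): 1 − (1 − 0.83800)(1 − 0.91200) = 0.98574
Series ([0.98574] and C): 0.98574 × 0.80500 = 0.79352
Series (D and E): 0.93600 × 0.94500 = 0.88452
Parallel ([0.79352] and [0.88452]): 1 − (1 − 0.79352)(1 − 0.88452) = 0.976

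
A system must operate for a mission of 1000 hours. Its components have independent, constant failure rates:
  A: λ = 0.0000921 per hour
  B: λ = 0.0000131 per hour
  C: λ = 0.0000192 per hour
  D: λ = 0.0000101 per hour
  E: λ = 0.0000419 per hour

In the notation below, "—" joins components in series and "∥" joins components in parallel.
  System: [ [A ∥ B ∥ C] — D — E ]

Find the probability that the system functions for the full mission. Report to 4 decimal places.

R(A) = exp(−0.0000921 × 1000) = 0.912014
R(B) = exp(−0.0000131 × 1000) = 0.986985
R(C) = exp(−0.0000192 × 1000) = 0.980983
R(D) = exp(−0.0000101 × 1000) = 0.989951
R(E) = exp(−0.0000419 × 1000) = 0.958966
Parallel (A, B, and C): 1 − (1 − 0.912014)(1 − 0.986985)(1 − 0.980983) = 0.999978
Series ([0.999978], D, and E): 0.999978 × 0.989951 × 0.958966 = 0.9493

0.9493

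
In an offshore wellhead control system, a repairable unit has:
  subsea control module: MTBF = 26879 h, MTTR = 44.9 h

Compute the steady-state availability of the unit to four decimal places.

A(subsea control module) = MTBF/(MTBF+MTTR) = 26879/(26879+44.9) = 0.9983

0.9983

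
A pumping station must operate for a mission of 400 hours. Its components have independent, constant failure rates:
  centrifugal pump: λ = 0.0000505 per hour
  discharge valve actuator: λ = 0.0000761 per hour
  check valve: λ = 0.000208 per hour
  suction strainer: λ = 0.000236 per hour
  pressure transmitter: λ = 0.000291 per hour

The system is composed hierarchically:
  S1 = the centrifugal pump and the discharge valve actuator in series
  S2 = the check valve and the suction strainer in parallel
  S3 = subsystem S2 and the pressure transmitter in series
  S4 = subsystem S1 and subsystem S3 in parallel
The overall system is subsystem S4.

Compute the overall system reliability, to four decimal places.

0.9943

R(centrifugal pump) = exp(−0.0000505 × 400) = 0.980003
R(discharge valve actuator) = exp(−0.0000761 × 400) = 0.970019
R(check valve) = exp(−0.000208 × 400) = 0.920167
R(suction strainer) = exp(−0.000236 × 400) = 0.909919
R(pressure transmitter) = exp(−0.000291 × 400) = 0.890119
Series (centrifugal pump and discharge valve actuator): 0.980003 × 0.970019 = 0.950622
Parallel (check valve and suction strainer): 1 − (1 − 0.920167)(1 − 0.909919) = 0.992809
Series ([0.992809] and pressure transmitter): 0.992809 × 0.890119 = 0.883718
Parallel ([0.950622] and [0.883718]): 1 − (1 − 0.950622)(1 − 0.883718) = 0.9943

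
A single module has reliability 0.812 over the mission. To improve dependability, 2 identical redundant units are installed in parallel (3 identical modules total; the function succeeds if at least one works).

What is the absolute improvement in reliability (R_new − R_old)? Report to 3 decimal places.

R_before = 0.812
R_after = 1 − (1 − 0.812)^3 = 0.993
ΔR = 0.993 − 0.812 = 0.181

0.181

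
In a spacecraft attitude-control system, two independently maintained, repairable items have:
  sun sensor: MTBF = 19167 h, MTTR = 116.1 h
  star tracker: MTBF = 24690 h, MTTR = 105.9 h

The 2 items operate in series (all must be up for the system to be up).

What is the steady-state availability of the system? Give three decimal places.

A(sun sensor) = MTBF/(MTBF+MTTR) = 19167/(19167+116.1) = 0.993979
A(star tracker) = MTBF/(MTBF+MTTR) = 24690/(24690+105.9) = 0.995729
Series availability: 0.993979 × 0.995729 = 0.990

0.990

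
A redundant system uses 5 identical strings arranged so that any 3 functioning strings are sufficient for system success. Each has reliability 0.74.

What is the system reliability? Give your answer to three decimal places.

0.886

R = Σ_{i=3}^{5} C(5,i) p^i (1−p)^{5−i} with p = 0.74
C(5,3)·0.74^3·0.26^2 = 0.27393
C(5,4)·0.74^4·0.26^1 = 0.38983
C(5,5)·0.74^5·0.26^0 = 0.22190
Sum = 0.886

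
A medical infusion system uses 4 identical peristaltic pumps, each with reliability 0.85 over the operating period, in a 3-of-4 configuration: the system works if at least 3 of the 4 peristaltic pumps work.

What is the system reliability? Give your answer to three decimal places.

R = Σ_{i=3}^{4} C(4,i) p^i (1−p)^{4−i} with p = 0.85
C(4,3)·0.85^3·0.15^1 = 0.36848
C(4,4)·0.85^4·0.15^0 = 0.52201
Sum = 0.890

0.890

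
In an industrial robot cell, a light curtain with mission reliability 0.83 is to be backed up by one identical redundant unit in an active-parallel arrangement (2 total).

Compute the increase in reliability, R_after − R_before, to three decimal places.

R_before = 0.83
R_after = 1 − (1 − 0.83)^2 = 0.971
ΔR = 0.971 − 0.83 = 0.141

0.141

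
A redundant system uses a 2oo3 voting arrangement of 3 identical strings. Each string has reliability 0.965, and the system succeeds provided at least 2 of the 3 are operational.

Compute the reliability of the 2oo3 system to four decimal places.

R = Σ_{i=2}^{3} C(3,i) p^i (1−p)^{3−i} with p = 0.965
C(3,2)·0.965^2·0.035^1 = 0.097779
C(3,3)·0.965^3·0.035^0 = 0.898632
Sum = 0.9964

0.9964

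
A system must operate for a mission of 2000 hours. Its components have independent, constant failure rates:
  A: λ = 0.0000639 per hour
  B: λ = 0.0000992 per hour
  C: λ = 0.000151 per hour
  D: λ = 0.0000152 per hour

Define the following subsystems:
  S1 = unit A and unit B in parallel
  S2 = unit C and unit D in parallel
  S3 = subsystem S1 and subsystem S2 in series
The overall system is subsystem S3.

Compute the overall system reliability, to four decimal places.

0.9708

R(A) = exp(−0.0000639 × 2000) = 0.880029
R(B) = exp(−0.0000992 × 2000) = 0.820042
R(C) = exp(−0.000151 × 2000) = 0.739338
R(D) = exp(−0.0000152 × 2000) = 0.970057
Parallel (A and B): 1 − (1 − 0.880029)(1 − 0.820042) = 0.978410
Parallel (C and D): 1 − (1 − 0.739338)(1 − 0.970057) = 0.992195
Series ([0.978410] and [0.992195]): 0.978410 × 0.992195 = 0.9708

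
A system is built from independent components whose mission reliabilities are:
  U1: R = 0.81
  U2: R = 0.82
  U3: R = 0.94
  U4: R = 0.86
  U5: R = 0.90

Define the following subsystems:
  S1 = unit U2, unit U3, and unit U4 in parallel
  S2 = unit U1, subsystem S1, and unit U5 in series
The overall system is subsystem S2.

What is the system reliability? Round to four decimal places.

0.7279

Parallel (U2, U3, and U4): 1 − (1 − 0.820000)(1 − 0.940000)(1 − 0.860000) = 0.998488
Series (U1, [0.998488], and U5): 0.810000 × 0.998488 × 0.900000 = 0.7279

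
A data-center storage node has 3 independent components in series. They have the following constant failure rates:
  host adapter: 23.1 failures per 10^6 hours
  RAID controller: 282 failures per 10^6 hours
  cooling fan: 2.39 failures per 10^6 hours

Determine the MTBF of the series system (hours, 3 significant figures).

3250

Series of exponential components: λ_sys = Σ λ_i
λ_sys = 0.0000231 + 0.000282 + 0.00000239 = 3.0749e-04 /h
MTBF = 1 / λ_sys = 3250 h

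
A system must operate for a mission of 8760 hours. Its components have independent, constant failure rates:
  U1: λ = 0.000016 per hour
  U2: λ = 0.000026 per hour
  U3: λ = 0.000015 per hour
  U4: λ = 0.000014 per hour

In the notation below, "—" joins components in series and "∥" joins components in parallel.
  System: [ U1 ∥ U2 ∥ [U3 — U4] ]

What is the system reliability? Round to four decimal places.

R(U1) = exp(−0.000016 × 8760) = 0.869219
R(U2) = exp(−0.000026 × 8760) = 0.796315
R(U3) = exp(−0.000015 × 8760) = 0.876867
R(U4) = exp(−0.000014 × 8760) = 0.884582
Series (U3 and U4): 0.876867 × 0.884582 = 0.775661
Parallel (U1, U2, and [0.775661]): 1 − (1 − 0.869219)(1 − 0.796315)(1 − 0.775661) = 0.9940

0.9940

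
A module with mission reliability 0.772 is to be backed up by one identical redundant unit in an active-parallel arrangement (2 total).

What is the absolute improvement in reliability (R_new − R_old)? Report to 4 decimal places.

0.1760

R_before = 0.772
R_after = 1 − (1 − 0.772)^2 = 0.9480
ΔR = 0.9480 − 0.772 = 0.1760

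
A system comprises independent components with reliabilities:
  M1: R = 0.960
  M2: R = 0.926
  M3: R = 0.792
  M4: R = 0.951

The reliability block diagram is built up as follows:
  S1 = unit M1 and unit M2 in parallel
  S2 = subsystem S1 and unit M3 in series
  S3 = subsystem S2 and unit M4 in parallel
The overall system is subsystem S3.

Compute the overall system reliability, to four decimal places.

0.9897

Parallel (M1 and M2): 1 − (1 − 0.960000)(1 − 0.926000) = 0.997040
Series ([0.997040] and M3): 0.997040 × 0.792000 = 0.789656
Parallel ([0.789656] and M4): 1 − (1 − 0.789656)(1 − 0.951000) = 0.9897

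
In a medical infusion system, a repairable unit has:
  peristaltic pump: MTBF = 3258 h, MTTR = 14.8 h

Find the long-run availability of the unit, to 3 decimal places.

0.995

A(peristaltic pump) = MTBF/(MTBF+MTTR) = 3258/(3258+14.8) = 0.995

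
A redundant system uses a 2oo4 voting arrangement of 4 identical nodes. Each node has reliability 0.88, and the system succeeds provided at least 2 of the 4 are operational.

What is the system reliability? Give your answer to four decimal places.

0.9937

R = Σ_{i=2}^{4} C(4,i) p^i (1−p)^{4−i} with p = 0.88
C(4,2)·0.88^2·0.12^2 = 0.066908
C(4,3)·0.88^3·0.12^1 = 0.327107
C(4,4)·0.88^4·0.12^0 = 0.599695
Sum = 0.9937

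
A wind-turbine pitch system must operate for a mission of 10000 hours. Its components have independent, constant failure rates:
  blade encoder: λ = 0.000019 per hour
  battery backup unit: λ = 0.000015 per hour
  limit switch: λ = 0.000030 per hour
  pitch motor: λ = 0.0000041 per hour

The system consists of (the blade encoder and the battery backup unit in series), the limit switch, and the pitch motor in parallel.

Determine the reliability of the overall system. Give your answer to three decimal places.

R(blade encoder) = exp(−0.000019 × 10000) = 0.82696
R(battery backup unit) = exp(−0.000015 × 10000) = 0.86071
R(limit switch) = exp(−0.000030 × 10000) = 0.74082
R(pitch motor) = exp(−0.0000041 × 10000) = 0.95983
Series (blade encoder and battery backup unit): 0.82696 × 0.86071 = 0.71177
Parallel ([0.71177], limit switch, and pitch motor): 1 − (1 − 0.71177)(1 − 0.74082)(1 − 0.95983) = 0.997

0.997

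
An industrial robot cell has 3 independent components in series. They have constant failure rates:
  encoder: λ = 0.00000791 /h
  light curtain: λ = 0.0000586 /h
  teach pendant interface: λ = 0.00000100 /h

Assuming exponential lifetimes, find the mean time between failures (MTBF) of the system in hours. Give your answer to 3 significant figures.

14800

Series of exponential components: λ_sys = Σ λ_i
λ_sys = 0.00000791 + 0.0000586 + 0.00000100 = 6.7510e-05 /h
MTBF = 1 / λ_sys = 14800 h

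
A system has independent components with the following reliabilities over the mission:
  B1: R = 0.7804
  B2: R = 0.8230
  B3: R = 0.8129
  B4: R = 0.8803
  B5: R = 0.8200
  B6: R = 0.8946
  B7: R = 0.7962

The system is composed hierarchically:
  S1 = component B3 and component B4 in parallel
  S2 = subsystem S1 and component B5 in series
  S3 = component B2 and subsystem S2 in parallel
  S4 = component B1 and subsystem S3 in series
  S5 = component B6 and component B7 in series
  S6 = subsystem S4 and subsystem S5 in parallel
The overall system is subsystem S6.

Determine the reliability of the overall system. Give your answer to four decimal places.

Parallel (B3 and B4): 1 − (1 − 0.812900)(1 − 0.880300) = 0.977604
Series ([0.977604] and B5): 0.977604 × 0.820000 = 0.801635
Parallel (B2 and [0.801635]): 1 − (1 − 0.823000)(1 − 0.801635) = 0.964889
Series (B1 and [0.964889]): 0.780400 × 0.964889 = 0.752999
Series (B6 and B7): 0.894600 × 0.796200 = 0.712281
Parallel ([0.752999] and [0.712281]): 1 − (1 − 0.752999)(1 − 0.712281) = 0.9289

0.9289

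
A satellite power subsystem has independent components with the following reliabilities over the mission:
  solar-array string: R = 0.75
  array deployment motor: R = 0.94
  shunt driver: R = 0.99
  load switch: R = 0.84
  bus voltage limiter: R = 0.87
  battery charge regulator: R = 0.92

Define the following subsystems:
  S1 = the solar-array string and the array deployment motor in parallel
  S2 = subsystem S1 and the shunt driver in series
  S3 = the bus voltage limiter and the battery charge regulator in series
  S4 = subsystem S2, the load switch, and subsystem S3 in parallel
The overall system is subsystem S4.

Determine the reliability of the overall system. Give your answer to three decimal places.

0.999

Parallel (solar-array string and array deployment motor): 1 − (1 − 0.75000)(1 − 0.94000) = 0.98500
Series ([0.98500] and shunt driver): 0.98500 × 0.99000 = 0.97515
Series (bus voltage limiter and battery charge regulator): 0.87000 × 0.92000 = 0.80040
Parallel ([0.97515], load switch, and [0.80040]): 1 − (1 − 0.97515)(1 − 0.84000)(1 − 0.80040) = 0.999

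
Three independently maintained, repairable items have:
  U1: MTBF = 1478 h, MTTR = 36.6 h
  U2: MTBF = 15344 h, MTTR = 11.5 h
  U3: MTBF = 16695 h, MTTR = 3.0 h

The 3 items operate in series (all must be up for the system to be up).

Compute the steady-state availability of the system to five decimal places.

A(U1) = MTBF/(MTBF+MTTR) = 1478/(1478+36.6) = 0.975835
A(U2) = MTBF/(MTBF+MTTR) = 15344/(15344+11.5) = 0.999251
A(U3) = MTBF/(MTBF+MTTR) = 16695/(16695+3.0) = 0.999820
Series availability: 0.975835 × 0.999251 × 0.999820 = 0.97493

0.97493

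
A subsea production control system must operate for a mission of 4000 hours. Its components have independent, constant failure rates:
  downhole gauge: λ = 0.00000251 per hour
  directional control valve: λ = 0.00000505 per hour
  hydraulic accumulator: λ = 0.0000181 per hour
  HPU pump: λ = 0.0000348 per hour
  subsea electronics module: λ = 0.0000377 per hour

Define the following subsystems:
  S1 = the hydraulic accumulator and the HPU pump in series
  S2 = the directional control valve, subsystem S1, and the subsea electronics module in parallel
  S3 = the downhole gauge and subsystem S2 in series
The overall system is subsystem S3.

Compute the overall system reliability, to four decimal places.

R(downhole gauge) = exp(−0.00000251 × 4000) = 0.990010
R(directional control valve) = exp(−0.00000505 × 4000) = 0.980003
R(hydraulic accumulator) = exp(−0.0000181 × 4000) = 0.930159
R(HPU pump) = exp(−0.0000348 × 4000) = 0.870054
R(subsea electronics module) = exp(−0.0000377 × 4000) = 0.860020
Series (hydraulic accumulator and HPU pump): 0.930159 × 0.870054 = 0.809289
Parallel (directional control valve, [0.809289], and subsea electronics module): 1 − (1 − 0.980003)(1 − 0.809289)(1 − 0.860020) = 0.999466
Series (downhole gauge and [0.999466]): 0.990010 × 0.999466 = 0.9895

0.9895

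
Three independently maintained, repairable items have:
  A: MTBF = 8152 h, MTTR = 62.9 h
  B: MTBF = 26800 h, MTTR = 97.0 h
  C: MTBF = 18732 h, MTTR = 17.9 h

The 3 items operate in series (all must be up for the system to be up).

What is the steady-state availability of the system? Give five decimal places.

0.98782

A(A) = MTBF/(MTBF+MTTR) = 8152/(8152+62.9) = 0.992343
A(B) = MTBF/(MTBF+MTTR) = 26800/(26800+97.0) = 0.996394
A(C) = MTBF/(MTBF+MTTR) = 18732/(18732+17.9) = 0.999045
Series availability: 0.992343 × 0.996394 × 0.999045 = 0.98782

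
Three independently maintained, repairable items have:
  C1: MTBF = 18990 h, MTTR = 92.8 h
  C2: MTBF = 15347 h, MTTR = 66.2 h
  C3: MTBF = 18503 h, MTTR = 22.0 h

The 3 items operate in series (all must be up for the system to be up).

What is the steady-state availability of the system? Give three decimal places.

0.990

A(C1) = MTBF/(MTBF+MTTR) = 18990/(18990+92.8) = 0.995137
A(C2) = MTBF/(MTBF+MTTR) = 15347/(15347+66.2) = 0.995705
A(C3) = MTBF/(MTBF+MTTR) = 18503/(18503+22.0) = 0.998812
Series availability: 0.995137 × 0.995705 × 0.998812 = 0.990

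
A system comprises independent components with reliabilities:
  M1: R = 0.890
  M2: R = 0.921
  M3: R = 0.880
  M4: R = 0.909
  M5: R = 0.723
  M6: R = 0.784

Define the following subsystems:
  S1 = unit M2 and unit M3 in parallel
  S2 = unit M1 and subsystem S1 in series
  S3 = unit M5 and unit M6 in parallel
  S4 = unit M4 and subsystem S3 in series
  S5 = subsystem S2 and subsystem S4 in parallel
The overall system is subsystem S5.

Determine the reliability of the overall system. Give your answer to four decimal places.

Parallel (M2 and M3): 1 − (1 − 0.921000)(1 − 0.880000) = 0.990520
Series (M1 and [0.990520]): 0.890000 × 0.990520 = 0.881563
Parallel (M5 and M6): 1 − (1 − 0.723000)(1 − 0.784000) = 0.940168
Series (M4 and [0.940168]): 0.909000 × 0.940168 = 0.854613
Parallel ([0.881563] and [0.854613]): 1 − (1 − 0.881563)(1 − 0.854613) = 0.9828

0.9828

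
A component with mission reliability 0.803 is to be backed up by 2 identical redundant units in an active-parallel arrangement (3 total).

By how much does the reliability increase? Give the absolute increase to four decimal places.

R_before = 0.803
R_after = 1 − (1 − 0.803)^3 = 0.9924
ΔR = 0.9924 − 0.803 = 0.1894

0.1894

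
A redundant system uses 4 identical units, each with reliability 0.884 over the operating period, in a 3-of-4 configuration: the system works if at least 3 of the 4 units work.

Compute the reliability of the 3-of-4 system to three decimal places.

0.931

R = Σ_{i=3}^{4} C(4,i) p^i (1−p)^{4−i} with p = 0.884
C(4,3)·0.884^3·0.116^1 = 0.32053
C(4,4)·0.884^4·0.116^0 = 0.61067
Sum = 0.931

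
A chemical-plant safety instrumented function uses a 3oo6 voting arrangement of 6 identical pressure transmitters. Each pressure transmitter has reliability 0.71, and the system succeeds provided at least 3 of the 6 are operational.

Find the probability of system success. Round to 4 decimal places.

R = Σ_{i=3}^{6} C(6,i) p^i (1−p)^{6−i} with p = 0.71
C(6,3)·0.71^3·0.29^3 = 0.174582
C(6,4)·0.71^4·0.29^2 = 0.320568
C(6,5)·0.71^5·0.29^1 = 0.313936
C(6,6)·0.71^6·0.29^0 = 0.128100
Sum = 0.9372

0.9372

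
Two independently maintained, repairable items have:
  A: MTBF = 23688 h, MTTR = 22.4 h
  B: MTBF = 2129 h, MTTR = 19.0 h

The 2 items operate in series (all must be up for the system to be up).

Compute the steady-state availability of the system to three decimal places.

0.990

A(A) = MTBF/(MTBF+MTTR) = 23688/(23688+22.4) = 0.999055
A(B) = MTBF/(MTBF+MTTR) = 2129/(2129+19.0) = 0.991155
Series availability: 0.999055 × 0.991155 = 0.990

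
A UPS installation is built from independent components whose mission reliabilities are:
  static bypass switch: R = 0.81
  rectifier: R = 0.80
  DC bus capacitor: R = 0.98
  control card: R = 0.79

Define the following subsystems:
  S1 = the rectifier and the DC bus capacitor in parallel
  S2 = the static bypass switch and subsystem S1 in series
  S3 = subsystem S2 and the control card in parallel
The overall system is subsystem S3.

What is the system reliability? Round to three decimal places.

Parallel (rectifier and DC bus capacitor): 1 − (1 − 0.80000)(1 − 0.98000) = 0.99600
Series (static bypass switch and [0.99600]): 0.81000 × 0.99600 = 0.80676
Parallel ([0.80676] and control card): 1 − (1 − 0.80676)(1 − 0.79000) = 0.959

0.959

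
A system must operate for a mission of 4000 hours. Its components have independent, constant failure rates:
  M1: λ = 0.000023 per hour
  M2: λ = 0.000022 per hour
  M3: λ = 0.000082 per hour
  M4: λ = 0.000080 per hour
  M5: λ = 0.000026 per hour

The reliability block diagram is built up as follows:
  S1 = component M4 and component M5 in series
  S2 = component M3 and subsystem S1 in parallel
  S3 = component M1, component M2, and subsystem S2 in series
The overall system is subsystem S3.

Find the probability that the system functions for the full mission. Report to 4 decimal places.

0.7546

R(M1) = exp(−0.000023 × 4000) = 0.912105
R(M2) = exp(−0.000022 × 4000) = 0.915761
R(M3) = exp(−0.000082 × 4000) = 0.720363
R(M4) = exp(−0.000080 × 4000) = 0.726149
R(M5) = exp(−0.000026 × 4000) = 0.901225
Series (M4 and M5): 0.726149 × 0.901225 = 0.654424
Parallel (M3 and [0.654424]): 1 − (1 − 0.720363)(1 − 0.654424) = 0.903364
Series (M1, M2, and [0.903364]): 0.912105 × 0.915761 × 0.903364 = 0.7546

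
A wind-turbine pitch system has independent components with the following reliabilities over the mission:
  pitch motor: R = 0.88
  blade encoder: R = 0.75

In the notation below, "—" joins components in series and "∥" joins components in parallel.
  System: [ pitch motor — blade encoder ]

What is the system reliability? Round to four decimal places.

Series (pitch motor and blade encoder): 0.880000 × 0.750000 = 0.6600

0.6600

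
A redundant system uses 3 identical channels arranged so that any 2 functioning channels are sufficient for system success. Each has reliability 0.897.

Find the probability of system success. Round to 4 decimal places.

0.9704

R = Σ_{i=2}^{3} C(3,i) p^i (1−p)^{3−i} with p = 0.897
C(3,2)·0.897^2·0.103^1 = 0.248624
C(3,3)·0.897^3·0.103^0 = 0.721734
Sum = 0.9704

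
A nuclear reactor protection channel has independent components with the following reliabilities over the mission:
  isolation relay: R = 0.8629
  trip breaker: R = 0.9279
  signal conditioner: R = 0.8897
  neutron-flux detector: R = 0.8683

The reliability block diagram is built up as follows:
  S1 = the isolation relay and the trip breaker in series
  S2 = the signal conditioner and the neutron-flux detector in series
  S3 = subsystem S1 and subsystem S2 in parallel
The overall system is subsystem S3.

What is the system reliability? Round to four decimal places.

Series (isolation relay and trip breaker): 0.862900 × 0.927900 = 0.800685
Series (signal conditioner and neutron-flux detector): 0.889700 × 0.868300 = 0.772527
Parallel ([0.800685] and [0.772527]): 1 − (1 − 0.800685)(1 − 0.772527) = 0.9547

0.9547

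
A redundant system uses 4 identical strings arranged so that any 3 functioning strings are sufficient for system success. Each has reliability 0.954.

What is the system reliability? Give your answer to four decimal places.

0.9881

R = Σ_{i=3}^{4} C(4,i) p^i (1−p)^{4−i} with p = 0.954
C(4,3)·0.954^3·0.046^1 = 0.159758
C(4,4)·0.954^4·0.046^0 = 0.828311
Sum = 0.9881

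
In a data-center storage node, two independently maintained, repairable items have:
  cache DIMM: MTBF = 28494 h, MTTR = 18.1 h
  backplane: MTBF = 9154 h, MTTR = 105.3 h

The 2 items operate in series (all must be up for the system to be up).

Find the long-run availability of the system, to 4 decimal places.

0.9880

A(cache DIMM) = MTBF/(MTBF+MTTR) = 28494/(28494+18.1) = 0.999365
A(backplane) = MTBF/(MTBF+MTTR) = 9154/(9154+105.3) = 0.988628
Series availability: 0.999365 × 0.988628 = 0.9880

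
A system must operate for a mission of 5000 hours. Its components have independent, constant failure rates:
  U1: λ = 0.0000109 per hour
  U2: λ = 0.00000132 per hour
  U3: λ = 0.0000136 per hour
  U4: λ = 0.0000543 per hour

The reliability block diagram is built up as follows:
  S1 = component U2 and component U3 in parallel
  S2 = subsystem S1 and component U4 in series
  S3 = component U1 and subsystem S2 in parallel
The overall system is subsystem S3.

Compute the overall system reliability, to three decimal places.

0.987

R(U1) = exp(−0.0000109 × 5000) = 0.94696
R(U2) = exp(−0.00000132 × 5000) = 0.99342
R(U3) = exp(−0.0000136 × 5000) = 0.93426
R(U4) = exp(−0.0000543 × 5000) = 0.76224
Parallel (U2 and U3): 1 − (1 − 0.99342)(1 − 0.93426) = 0.99957
Series ([0.99957] and U4): 0.99957 × 0.76224 = 0.76191
Parallel (U1 and [0.76191]): 1 − (1 − 0.94696)(1 − 0.76191) = 0.987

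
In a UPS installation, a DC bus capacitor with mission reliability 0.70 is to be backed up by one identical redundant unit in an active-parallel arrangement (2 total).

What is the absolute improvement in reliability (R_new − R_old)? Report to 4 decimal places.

R_before = 0.70
R_after = 1 − (1 − 0.70)^2 = 0.9100
ΔR = 0.9100 − 0.70 = 0.2100

0.2100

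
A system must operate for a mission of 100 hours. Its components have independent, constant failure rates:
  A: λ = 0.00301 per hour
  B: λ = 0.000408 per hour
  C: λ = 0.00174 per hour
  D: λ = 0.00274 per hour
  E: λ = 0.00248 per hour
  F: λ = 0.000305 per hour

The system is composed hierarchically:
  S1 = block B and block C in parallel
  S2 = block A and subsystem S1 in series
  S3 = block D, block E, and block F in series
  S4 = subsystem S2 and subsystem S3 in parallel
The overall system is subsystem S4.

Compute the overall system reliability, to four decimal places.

0.8877

R(A) = exp(−0.00301 × 100) = 0.740078
R(B) = exp(−0.000408 × 100) = 0.960021
R(C) = exp(−0.00174 × 100) = 0.840297
R(D) = exp(−0.00274 × 100) = 0.760332
R(E) = exp(−0.00248 × 100) = 0.780360
R(F) = exp(−0.000305 × 100) = 0.969960
Parallel (B and C): 1 − (1 − 0.960021)(1 − 0.840297) = 0.993615
Series (A and [0.993615]): 0.740078 × 0.993615 = 0.735353
Series (D, E, and F): 0.760332 × 0.780360 × 0.969960 = 0.575509
Parallel ([0.735353] and [0.575509]): 1 − (1 − 0.735353)(1 − 0.575509) = 0.8877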